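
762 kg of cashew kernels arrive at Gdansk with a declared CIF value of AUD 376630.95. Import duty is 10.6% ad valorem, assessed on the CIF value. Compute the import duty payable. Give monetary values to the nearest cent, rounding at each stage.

Import duty: AUD 39922.88

Import duty = 376630.95 × 10.6% = 39922.88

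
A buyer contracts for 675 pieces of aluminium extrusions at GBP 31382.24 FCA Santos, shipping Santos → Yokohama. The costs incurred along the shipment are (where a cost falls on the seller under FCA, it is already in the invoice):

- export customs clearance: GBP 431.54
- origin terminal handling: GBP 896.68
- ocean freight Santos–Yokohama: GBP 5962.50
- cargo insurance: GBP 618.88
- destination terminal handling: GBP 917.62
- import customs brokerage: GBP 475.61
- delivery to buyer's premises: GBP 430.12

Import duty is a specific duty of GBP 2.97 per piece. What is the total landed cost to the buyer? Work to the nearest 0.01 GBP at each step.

Total landed cost: GBP 42688.40

FCA: the seller delivers export-cleared goods to the carrier; the buyer bears costs from that point.
Already in the invoice (seller's account under FCA): export clearance — exclude.
CIF value = FCA price + origin terminal + freight + insurance = 31382.24 + 896.68 + 5962.50 + 618.88 = 38860.30
Import duty = 675 × 2.97 = 2004.75
Buyer bears: origin terminal 896.68 + freight 5962.50 + insurance 618.88 + destination terminal 917.62 + brokerage 475.61 + delivery 430.12 + duty 2004.75 = 11306.16
Landed cost = invoice 31382.24 + 11306.16 = 42688.40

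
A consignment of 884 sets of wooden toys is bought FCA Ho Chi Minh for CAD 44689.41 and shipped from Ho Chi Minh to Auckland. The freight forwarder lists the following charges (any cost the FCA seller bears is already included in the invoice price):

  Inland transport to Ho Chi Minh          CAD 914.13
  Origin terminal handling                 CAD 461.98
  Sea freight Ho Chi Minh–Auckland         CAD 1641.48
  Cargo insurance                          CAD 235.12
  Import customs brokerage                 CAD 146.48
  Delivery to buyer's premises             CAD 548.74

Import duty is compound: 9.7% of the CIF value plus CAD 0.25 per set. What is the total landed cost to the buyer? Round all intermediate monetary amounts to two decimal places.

Total landed cost: CAD 52505.93

FCA: the seller delivers export-cleared goods to the carrier; the buyer bears costs from that point.
Already in the invoice (seller's account under FCA): inland to port — exclude.
CIF value = FCA price + origin terminal + freight + insurance = 44689.41 + 461.98 + 1641.48 + 235.12 = 47027.99
Ad valorem component: 47027.99 × 9.7% = 4561.72
Specific component: 884 × 0.25 = 221.00
Import duty = 4561.72 + 221.00 = 4782.72
Buyer bears: origin terminal 461.98 + freight 1641.48 + insurance 235.12 + brokerage 146.48 + delivery 548.74 + duty 4782.72 = 7816.52
Landed cost = invoice 44689.41 + 7816.52 = 52505.93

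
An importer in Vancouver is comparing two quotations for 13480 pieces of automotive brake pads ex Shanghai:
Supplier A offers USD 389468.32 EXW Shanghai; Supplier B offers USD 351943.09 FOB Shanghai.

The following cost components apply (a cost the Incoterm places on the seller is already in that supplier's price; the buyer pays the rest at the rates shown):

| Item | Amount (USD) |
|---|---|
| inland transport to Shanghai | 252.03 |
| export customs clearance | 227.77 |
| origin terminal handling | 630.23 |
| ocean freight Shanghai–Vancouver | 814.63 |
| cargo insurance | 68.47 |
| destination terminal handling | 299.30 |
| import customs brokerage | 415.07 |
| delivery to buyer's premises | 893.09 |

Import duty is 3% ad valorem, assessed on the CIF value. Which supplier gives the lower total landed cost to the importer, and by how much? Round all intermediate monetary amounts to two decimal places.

Supplier B is cheaper by USD 39794.31

Supplier A (EXW):
CIF value = EXW price + inland to port + export clearance + origin terminal + freight + insurance = 389468.32 + 252.03 + 227.77 + 630.23 + 814.63 + 68.47 = 391461.45
Import duty = 391461.45 × 3% = 11743.84
Buyer bears (A): 252.03 + 227.77 + 630.23 + 814.63 + 68.47 + 299.30 + 415.07 + 893.09 = 3600.59
Landed cost (A) = invoice 389468.32 + 3600.59 + duty 11743.84 = 404812.75
Supplier B (FOB):
CIF value = FOB price + freight + insurance = 351943.09 + 814.63 + 68.47 = 352826.19
Import duty = 352826.19 × 3% = 10584.79
Buyer bears (B): 814.63 + 68.47 + 299.30 + 415.07 + 893.09 = 2490.56
Landed cost (B) = invoice 351943.09 + 2490.56 + duty 10584.79 = 365018.44
Difference = |404812.75 − 365018.44| = 39794.31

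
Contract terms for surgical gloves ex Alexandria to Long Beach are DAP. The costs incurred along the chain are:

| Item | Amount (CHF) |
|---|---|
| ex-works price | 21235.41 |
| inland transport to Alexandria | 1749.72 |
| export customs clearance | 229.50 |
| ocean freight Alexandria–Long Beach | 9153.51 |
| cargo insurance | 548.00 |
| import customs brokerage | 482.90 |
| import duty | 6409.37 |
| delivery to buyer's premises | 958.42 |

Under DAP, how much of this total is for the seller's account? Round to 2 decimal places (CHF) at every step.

Seller's account: CHF 33874.56

DAP: the seller bears all costs to the named destination except import duty and clearance.
Seller's account: goods 21235.41 + inland to port 1749.72 + export clearance 229.50 + freight 9153.51 + insurance 548.00 + delivery 958.42 = 33874.56
Buyer's account: brokerage 482.90 + duty 6409.37 = 6892.27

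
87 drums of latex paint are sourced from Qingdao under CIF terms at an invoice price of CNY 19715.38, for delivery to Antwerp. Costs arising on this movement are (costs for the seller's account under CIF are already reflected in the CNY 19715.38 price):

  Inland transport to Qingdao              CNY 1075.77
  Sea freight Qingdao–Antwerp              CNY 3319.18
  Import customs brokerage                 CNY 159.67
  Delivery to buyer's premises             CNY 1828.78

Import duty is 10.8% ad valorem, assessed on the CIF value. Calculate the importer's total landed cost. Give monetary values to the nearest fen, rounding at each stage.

CIF: the seller pays costs through ocean freight and marine insurance to the destination port.
Already in the invoice (seller's account under CIF): inland to port, freight — exclude.
The CIF price already equals the CIF value: 19715.38
Import duty = 19715.38 × 10.8% = 2129.26
Buyer bears: brokerage 159.67 + delivery 1828.78 + duty 2129.26 = 4117.71
Landed cost = invoice 19715.38 + 4117.71 = 23833.09

Total landed cost: CNY 23833.09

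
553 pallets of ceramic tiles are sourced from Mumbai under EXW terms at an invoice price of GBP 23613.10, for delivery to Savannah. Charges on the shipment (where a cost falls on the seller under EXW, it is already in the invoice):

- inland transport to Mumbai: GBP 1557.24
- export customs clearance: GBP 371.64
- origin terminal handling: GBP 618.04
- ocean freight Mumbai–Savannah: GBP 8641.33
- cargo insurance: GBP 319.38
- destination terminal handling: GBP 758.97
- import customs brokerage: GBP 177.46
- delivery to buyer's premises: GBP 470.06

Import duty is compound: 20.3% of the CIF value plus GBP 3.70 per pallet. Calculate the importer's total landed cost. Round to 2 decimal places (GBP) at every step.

EXW: the seller makes goods available at their premises; the buyer bears all onward costs.
CIF value = EXW price + inland to port + export clearance + origin terminal + freight + insurance = 23613.10 + 1557.24 + 371.64 + 618.04 + 8641.33 + 319.38 = 35120.73
Ad valorem component: 35120.73 × 20.3% = 7129.51
Specific component: 553 × 3.70 = 2046.10
Import duty = 7129.51 + 2046.10 = 9175.61
Buyer bears: inland to port 1557.24 + export clearance 371.64 + origin terminal 618.04 + freight 8641.33 + insurance 319.38 + destination terminal 758.97 + brokerage 177.46 + delivery 470.06 + duty 9175.61 = 22089.73
Landed cost = invoice 23613.10 + 22089.73 = 45702.83

Total landed cost: GBP 45702.83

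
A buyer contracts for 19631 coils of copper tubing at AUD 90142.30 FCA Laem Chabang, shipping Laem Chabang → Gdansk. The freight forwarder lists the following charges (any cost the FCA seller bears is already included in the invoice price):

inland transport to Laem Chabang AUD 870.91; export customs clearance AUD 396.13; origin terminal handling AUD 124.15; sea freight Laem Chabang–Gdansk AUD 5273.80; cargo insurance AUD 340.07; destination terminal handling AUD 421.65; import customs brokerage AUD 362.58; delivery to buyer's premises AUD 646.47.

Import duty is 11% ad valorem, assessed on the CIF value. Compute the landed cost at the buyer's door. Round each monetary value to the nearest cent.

Total landed cost: AUD 107857.86

FCA: the seller delivers export-cleared goods to the carrier; the buyer bears costs from that point.
Already in the invoice (seller's account under FCA): inland to port, export clearance — exclude.
CIF value = FCA price + origin terminal + freight + insurance = 90142.30 + 124.15 + 5273.80 + 340.07 = 95880.32
Import duty = 95880.32 × 11% = 10546.84
Buyer bears: origin terminal 124.15 + freight 5273.80 + insurance 340.07 + destination terminal 421.65 + brokerage 362.58 + delivery 646.47 + duty 10546.84 = 17715.56
Landed cost = invoice 90142.30 + 17715.56 = 107857.86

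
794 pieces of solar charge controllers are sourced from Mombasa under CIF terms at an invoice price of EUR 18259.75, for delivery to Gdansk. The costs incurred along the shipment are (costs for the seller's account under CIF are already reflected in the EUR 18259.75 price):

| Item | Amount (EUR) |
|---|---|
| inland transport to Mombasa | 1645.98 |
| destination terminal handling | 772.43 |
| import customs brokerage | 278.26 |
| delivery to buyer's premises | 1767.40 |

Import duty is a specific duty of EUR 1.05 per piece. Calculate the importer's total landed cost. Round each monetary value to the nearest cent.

Total landed cost: EUR 21911.54

CIF: the seller pays costs through ocean freight and marine insurance to the destination port.
Already in the invoice (seller's account under CIF): inland to port — exclude.
The CIF price already equals the CIF value: 18259.75
Import duty = 794 × 1.05 = 833.70
Buyer bears: destination terminal 772.43 + brokerage 278.26 + delivery 1767.40 + duty 833.70 = 3651.79
Landed cost = invoice 18259.75 + 3651.79 = 21911.54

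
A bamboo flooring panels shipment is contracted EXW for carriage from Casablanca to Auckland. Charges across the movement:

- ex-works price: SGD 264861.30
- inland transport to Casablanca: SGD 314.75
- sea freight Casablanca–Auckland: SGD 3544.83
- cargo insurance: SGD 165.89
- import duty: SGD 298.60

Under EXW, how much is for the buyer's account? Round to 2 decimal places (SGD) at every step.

Buyer's account: SGD 4324.07

EXW: the seller makes goods available at their premises; the buyer bears all onward costs.
Seller's account: goods 264861.30 = 264861.30
Buyer's account: inland to port 314.75 + freight 3544.83 + insurance 165.89 + duty 298.60 = 4324.07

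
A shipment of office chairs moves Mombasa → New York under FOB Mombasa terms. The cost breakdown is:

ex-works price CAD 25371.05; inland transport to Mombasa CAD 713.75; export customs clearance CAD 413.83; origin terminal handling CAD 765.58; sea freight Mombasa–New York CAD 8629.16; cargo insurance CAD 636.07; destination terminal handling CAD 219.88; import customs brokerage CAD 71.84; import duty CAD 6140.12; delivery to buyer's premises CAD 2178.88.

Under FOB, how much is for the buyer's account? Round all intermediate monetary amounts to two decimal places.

Buyer's account: CAD 17875.95

FOB: the seller bears costs until goods are on board at the origin port; the buyer bears freight, insurance and all costs thereafter.
Seller's account: goods 25371.05 + inland to port 713.75 + export clearance 413.83 + origin terminal 765.58 = 27264.21
Buyer's account: freight 8629.16 + insurance 636.07 + destination terminal 219.88 + brokerage 71.84 + duty 6140.12 + delivery 2178.88 = 17875.95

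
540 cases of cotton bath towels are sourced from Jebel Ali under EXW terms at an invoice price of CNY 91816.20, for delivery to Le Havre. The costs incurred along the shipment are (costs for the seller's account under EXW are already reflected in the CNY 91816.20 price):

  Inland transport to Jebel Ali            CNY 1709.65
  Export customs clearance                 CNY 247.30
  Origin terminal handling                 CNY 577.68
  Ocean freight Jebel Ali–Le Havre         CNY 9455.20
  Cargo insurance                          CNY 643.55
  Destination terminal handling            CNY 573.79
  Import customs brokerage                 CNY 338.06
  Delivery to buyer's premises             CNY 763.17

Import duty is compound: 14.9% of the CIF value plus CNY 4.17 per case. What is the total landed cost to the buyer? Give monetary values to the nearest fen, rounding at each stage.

EXW: the seller makes goods available at their premises; the buyer bears all onward costs.
CIF value = EXW price + inland to port + export clearance + origin terminal + freight + insurance = 91816.20 + 1709.65 + 247.30 + 577.68 + 9455.20 + 643.55 = 104449.58
Ad valorem component: 104449.58 × 14.9% = 15562.99
Specific component: 540 × 4.17 = 2251.80
Import duty = 15562.99 + 2251.80 = 17814.79
Buyer bears: inland to port 1709.65 + export clearance 247.30 + origin terminal 577.68 + freight 9455.20 + insurance 643.55 + destination terminal 573.79 + brokerage 338.06 + delivery 763.17 + duty 17814.79 = 32123.19
Landed cost = invoice 91816.20 + 32123.19 = 123939.39

Total landed cost: CNY 123939.39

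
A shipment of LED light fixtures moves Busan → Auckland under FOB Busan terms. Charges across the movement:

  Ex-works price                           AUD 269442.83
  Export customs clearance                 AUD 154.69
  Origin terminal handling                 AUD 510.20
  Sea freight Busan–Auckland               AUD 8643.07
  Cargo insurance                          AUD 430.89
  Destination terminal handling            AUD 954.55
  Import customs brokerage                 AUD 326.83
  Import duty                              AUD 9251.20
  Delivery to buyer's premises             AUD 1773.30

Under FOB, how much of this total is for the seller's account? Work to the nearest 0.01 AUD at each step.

Seller's account: AUD 270107.72

FOB: the seller bears costs until goods are on board at the origin port; the buyer bears freight, insurance and all costs thereafter.
Seller's account: goods 269442.83 + export clearance 154.69 + origin terminal 510.20 = 270107.72
Buyer's account: freight 8643.07 + insurance 430.89 + destination terminal 954.55 + brokerage 326.83 + duty 9251.20 + delivery 1773.30 = 21379.84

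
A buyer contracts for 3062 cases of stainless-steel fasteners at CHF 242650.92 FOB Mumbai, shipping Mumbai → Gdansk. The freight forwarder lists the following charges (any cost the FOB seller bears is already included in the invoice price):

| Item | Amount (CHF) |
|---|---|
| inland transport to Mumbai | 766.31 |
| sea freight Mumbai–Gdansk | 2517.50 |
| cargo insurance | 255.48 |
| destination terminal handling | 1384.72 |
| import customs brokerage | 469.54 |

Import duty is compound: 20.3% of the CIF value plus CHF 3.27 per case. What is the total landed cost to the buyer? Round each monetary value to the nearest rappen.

Total landed cost: CHF 307111.95

FOB: the seller bears costs until goods are on board at the origin port; the buyer bears freight, insurance and all costs thereafter.
Already in the invoice (seller's account under FOB): inland to port — exclude.
CIF value = FOB price + freight + insurance = 242650.92 + 2517.50 + 255.48 = 245423.90
Ad valorem component: 245423.90 × 20.3% = 49821.05
Specific component: 3062 × 3.27 = 10012.74
Import duty = 49821.05 + 10012.74 = 59833.79
Buyer bears: freight 2517.50 + insurance 255.48 + destination terminal 1384.72 + brokerage 469.54 + duty 59833.79 = 64461.03
Landed cost = invoice 242650.92 + 64461.03 = 307111.95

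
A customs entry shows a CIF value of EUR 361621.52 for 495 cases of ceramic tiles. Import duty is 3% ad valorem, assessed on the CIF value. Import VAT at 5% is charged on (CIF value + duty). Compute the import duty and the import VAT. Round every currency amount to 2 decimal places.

Import duty = 361621.52 × 3% = 10848.65
VAT base = CIF + duty = 361621.52 + 10848.65 = 372470.17
Import VAT = 372470.17 × 5% = 18623.51

Import duty: EUR 10848.65; import VAT: EUR 18623.51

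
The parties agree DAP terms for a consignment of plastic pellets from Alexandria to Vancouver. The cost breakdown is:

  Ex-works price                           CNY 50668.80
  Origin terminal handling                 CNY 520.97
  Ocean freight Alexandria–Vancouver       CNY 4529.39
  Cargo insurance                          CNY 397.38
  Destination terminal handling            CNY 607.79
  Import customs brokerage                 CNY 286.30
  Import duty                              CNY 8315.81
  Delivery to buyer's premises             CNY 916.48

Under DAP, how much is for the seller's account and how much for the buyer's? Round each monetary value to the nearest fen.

Seller: CNY 57640.81; buyer: CNY 8602.11

DAP: the seller bears all costs to the named destination except import duty and clearance.
Seller's account: goods 50668.80 + origin terminal 520.97 + freight 4529.39 + insurance 397.38 + destination terminal 607.79 + delivery 916.48 = 57640.81
Buyer's account: brokerage 286.30 + duty 8315.81 = 8602.11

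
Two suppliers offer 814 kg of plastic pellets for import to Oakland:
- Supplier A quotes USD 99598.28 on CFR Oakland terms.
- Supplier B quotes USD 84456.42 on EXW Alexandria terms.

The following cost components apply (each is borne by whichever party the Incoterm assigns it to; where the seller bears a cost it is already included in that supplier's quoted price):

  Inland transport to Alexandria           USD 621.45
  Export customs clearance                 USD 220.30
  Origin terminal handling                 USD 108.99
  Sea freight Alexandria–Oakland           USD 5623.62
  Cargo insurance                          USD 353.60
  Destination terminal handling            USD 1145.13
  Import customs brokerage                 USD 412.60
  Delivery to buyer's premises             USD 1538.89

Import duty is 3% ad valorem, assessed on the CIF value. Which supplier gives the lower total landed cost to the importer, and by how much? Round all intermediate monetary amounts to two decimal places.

Supplier A (CFR):
CIF value = CFR price + insurance = 99598.28 + 353.60 = 99951.88
Import duty = 99951.88 × 3% = 2998.56
Buyer bears (A): 353.60 + 1145.13 + 412.60 + 1538.89 = 3450.22
Landed cost (A) = invoice 99598.28 + 3450.22 + duty 2998.56 = 106047.06
Supplier B (EXW):
CIF value = EXW price + inland to port + export clearance + origin terminal + freight + insurance = 84456.42 + 621.45 + 220.30 + 108.99 + 5623.62 + 353.60 = 91384.38
Import duty = 91384.38 × 3% = 2741.53
Buyer bears (B): 621.45 + 220.30 + 108.99 + 5623.62 + 353.60 + 1145.13 + 412.60 + 1538.89 = 10024.58
Landed cost (B) = invoice 84456.42 + 10024.58 + duty 2741.53 = 97222.53
Difference = |106047.06 − 97222.53| = 8824.53

Supplier B is cheaper by USD 8824.53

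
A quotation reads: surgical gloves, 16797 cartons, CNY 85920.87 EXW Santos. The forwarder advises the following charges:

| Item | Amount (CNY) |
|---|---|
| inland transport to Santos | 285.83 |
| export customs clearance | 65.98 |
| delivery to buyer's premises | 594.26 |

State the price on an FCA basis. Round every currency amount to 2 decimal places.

FCA price: CNY 86272.68

Not relevant to the conversion: delivery — on the buyer under both terms; not part of either seller's price.
From EXW to FCA, the seller additionally bears: inland to port, export clearance.
FCA price = 85920.87 + 285.83 + 65.98 = 86272.68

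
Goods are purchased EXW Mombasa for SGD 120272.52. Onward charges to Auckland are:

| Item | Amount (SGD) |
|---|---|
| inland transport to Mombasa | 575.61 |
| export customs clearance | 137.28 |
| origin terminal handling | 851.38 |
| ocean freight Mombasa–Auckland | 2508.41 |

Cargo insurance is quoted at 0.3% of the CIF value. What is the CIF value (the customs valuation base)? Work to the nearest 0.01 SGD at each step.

Let C be the CIF value. C = EXW price + pre-shipment costs + freight + 0.3% × C
C − 0.3% × C = 120272.52 + 575.61 + 137.28 + 851.38 + 2508.41
0.997 × C = 124345.20
C = 124345.20 / 0.997 = 124719.36
Insurance premium = 0.3% × 124719.36 = 374.16

CIF value: SGD 124719.36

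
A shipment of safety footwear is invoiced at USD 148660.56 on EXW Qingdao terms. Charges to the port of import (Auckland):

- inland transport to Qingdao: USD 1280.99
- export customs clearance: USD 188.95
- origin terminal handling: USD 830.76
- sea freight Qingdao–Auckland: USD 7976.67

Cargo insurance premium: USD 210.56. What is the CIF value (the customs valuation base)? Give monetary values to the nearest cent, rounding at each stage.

CIF = EXW price + pre-shipment costs + freight + insurance
CIF = 148660.56 + 1280.99 + 188.95 + 830.76 + 7976.67 + 210.56 = 159148.49

CIF value: USD 159148.49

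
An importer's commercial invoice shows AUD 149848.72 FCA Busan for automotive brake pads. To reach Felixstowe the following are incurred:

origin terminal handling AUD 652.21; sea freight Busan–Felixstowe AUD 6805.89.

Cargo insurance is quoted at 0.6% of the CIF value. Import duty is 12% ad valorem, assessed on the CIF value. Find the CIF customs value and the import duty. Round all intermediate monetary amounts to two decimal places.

CIF value: AUD 158256.36; import duty: AUD 18990.76

Let C be the CIF value. C = FCA price + pre-shipment costs + freight + 0.6% × C
C − 0.6% × C = 149848.72 + 652.21 + 6805.89
0.994 × C = 157306.82
C = 157306.82 / 0.994 = 158256.36
Insurance premium = 0.6% × 158256.36 = 949.54
Import duty = 158256.36 × 12% = 18990.76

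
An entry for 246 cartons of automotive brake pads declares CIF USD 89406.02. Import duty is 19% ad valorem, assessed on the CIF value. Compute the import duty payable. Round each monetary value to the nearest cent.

Import duty = 89406.02 × 19% = 16987.14

Import duty: USD 16987.14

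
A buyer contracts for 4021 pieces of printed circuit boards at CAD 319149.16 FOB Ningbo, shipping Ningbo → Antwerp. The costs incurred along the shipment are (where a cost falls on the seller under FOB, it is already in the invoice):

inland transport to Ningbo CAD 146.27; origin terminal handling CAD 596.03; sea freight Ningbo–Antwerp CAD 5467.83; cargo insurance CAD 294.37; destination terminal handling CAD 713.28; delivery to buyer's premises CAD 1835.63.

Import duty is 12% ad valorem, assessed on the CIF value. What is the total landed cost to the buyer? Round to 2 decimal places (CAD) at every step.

FOB: the seller bears costs until goods are on board at the origin port; the buyer bears freight, insurance and all costs thereafter.
Already in the invoice (seller's account under FOB): inland to port, origin terminal — exclude.
CIF value = FOB price + freight + insurance = 319149.16 + 5467.83 + 294.37 = 324911.36
Import duty = 324911.36 × 12% = 38989.36
Buyer bears: freight 5467.83 + insurance 294.37 + destination terminal 713.28 + delivery 1835.63 + duty 38989.36 = 47300.47
Landed cost = invoice 319149.16 + 47300.47 = 366449.63

Total landed cost: CAD 366449.63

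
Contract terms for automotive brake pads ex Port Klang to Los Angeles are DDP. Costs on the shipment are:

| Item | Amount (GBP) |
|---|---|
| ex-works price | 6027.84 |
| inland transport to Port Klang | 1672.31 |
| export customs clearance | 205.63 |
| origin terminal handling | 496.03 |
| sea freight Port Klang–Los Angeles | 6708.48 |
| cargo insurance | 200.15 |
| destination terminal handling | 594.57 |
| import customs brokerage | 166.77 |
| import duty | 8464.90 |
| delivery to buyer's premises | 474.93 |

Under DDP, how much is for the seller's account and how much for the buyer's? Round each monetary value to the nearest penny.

Seller: GBP 25011.61; buyer: GBP 0.00

DDP: the seller bears all costs including import duty.
Seller's account: goods 6027.84 + inland to port 1672.31 + export clearance 205.63 + origin terminal 496.03 + freight 6708.48 + insurance 200.15 + destination terminal 594.57 + brokerage 166.77 + duty 8464.90 + delivery 474.93 = 25011.61
Buyer's account: 0.00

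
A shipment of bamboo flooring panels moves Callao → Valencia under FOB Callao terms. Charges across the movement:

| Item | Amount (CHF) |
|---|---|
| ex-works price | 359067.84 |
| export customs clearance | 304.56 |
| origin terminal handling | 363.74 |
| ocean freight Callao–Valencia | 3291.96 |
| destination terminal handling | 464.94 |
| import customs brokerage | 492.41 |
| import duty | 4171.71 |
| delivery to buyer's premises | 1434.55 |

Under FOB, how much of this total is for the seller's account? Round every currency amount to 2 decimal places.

FOB: the seller bears costs until goods are on board at the origin port; the buyer bears freight, insurance and all costs thereafter.
Seller's account: goods 359067.84 + export clearance 304.56 + origin terminal 363.74 = 359736.14
Buyer's account: freight 3291.96 + destination terminal 464.94 + brokerage 492.41 + duty 4171.71 + delivery 1434.55 = 9855.57

Seller's account: CHF 359736.14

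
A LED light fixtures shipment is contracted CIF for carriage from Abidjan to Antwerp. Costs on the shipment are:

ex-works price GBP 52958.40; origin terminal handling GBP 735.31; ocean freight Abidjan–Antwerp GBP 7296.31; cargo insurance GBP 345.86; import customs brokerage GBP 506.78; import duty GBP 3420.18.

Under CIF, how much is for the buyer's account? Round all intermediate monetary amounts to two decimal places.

Buyer's account: GBP 3926.96

CIF: the seller pays costs through ocean freight and marine insurance to the destination port.
Seller's account: goods 52958.40 + origin terminal 735.31 + freight 7296.31 + insurance 345.86 = 61335.88
Buyer's account: brokerage 506.78 + duty 3420.18 = 3926.96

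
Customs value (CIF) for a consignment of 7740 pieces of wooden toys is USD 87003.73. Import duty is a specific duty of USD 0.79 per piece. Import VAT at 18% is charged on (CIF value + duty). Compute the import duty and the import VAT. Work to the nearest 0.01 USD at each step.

Import duty = 7740 × 0.79 = 6114.60
VAT base = CIF + duty = 87003.73 + 6114.60 = 93118.33
Import VAT = 93118.33 × 18% = 16761.30

Import duty: USD 6114.60; import VAT: USD 16761.30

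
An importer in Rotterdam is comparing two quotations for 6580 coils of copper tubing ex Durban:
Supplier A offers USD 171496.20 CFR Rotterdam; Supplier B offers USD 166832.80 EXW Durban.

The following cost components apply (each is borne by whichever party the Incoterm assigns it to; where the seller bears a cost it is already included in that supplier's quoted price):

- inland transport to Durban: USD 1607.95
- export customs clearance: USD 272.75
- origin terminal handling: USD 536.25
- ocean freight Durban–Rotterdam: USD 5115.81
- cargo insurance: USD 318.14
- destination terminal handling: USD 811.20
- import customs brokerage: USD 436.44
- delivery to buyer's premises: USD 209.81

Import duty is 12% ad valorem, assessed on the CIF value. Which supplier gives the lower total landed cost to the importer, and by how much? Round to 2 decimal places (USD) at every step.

Supplier A (CFR):
CIF value = CFR price + insurance = 171496.20 + 318.14 = 171814.34
Import duty = 171814.34 × 12% = 20617.72
Buyer bears (A): 318.14 + 811.20 + 436.44 + 209.81 = 1775.59
Landed cost (A) = invoice 171496.20 + 1775.59 + duty 20617.72 = 193889.51
Supplier B (EXW):
CIF value = EXW price + inland to port + export clearance + origin terminal + freight + insurance = 166832.80 + 1607.95 + 272.75 + 536.25 + 5115.81 + 318.14 = 174683.70
Import duty = 174683.70 × 12% = 20962.04
Buyer bears (B): 1607.95 + 272.75 + 536.25 + 5115.81 + 318.14 + 811.20 + 436.44 + 209.81 = 9308.35
Landed cost (B) = invoice 166832.80 + 9308.35 + duty 20962.04 = 197103.19
Difference = |193889.51 − 197103.19| = 3213.68

Supplier A is cheaper by USD 3213.68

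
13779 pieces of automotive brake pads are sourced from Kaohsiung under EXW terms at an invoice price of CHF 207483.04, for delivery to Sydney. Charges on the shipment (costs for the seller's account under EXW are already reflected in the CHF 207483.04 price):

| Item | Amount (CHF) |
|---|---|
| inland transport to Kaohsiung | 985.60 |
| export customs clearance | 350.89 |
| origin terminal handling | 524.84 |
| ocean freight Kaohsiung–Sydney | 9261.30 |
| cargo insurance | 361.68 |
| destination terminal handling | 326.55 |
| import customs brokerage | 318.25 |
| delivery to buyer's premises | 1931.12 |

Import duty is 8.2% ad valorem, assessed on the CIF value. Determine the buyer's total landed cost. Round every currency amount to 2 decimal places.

Total landed cost: CHF 239498.59

EXW: the seller makes goods available at their premises; the buyer bears all onward costs.
CIF value = EXW price + inland to port + export clearance + origin terminal + freight + insurance = 207483.04 + 985.60 + 350.89 + 524.84 + 9261.30 + 361.68 = 218967.35
Import duty = 218967.35 × 8.2% = 17955.32
Buyer bears: inland to port 985.60 + export clearance 350.89 + origin terminal 524.84 + freight 9261.30 + insurance 361.68 + destination terminal 326.55 + brokerage 318.25 + delivery 1931.12 + duty 17955.32 = 32015.55
Landed cost = invoice 207483.04 + 32015.55 = 239498.59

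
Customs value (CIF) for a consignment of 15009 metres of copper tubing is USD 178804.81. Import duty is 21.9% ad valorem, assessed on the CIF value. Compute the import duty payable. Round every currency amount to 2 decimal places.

Import duty = 178804.81 × 21.9% = 39158.25

Import duty: USD 39158.25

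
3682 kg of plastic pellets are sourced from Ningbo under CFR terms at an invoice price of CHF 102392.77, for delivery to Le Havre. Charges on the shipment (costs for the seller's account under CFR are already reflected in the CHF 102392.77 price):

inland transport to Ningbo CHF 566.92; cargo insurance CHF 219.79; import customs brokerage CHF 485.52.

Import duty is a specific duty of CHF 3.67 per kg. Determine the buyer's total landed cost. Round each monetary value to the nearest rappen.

Total landed cost: CHF 116611.02

CFR: the seller pays costs through ocean freight to the destination port, but not insurance.
Already in the invoice (seller's account under CFR): inland to port — exclude.
CIF value = CFR price + insurance = 102392.77 + 219.79 = 102612.56
Import duty = 3682 × 3.67 = 13512.94
Buyer bears: insurance 219.79 + brokerage 485.52 + duty 13512.94 = 14218.25
Landed cost = invoice 102392.77 + 14218.25 = 116611.02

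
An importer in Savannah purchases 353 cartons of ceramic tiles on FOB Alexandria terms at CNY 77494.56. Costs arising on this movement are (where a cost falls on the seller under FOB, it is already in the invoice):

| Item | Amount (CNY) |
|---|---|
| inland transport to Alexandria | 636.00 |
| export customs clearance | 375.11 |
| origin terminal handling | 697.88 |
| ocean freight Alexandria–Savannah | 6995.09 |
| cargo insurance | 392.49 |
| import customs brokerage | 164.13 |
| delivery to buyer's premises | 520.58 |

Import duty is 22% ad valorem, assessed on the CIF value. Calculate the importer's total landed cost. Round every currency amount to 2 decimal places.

Total landed cost: CNY 104240.92

FOB: the seller bears costs until goods are on board at the origin port; the buyer bears freight, insurance and all costs thereafter.
Already in the invoice (seller's account under FOB): inland to port, export clearance, origin terminal — exclude.
CIF value = FOB price + freight + insurance = 77494.56 + 6995.09 + 392.49 = 84882.14
Import duty = 84882.14 × 22% = 18674.07
Buyer bears: freight 6995.09 + insurance 392.49 + brokerage 164.13 + delivery 520.58 + duty 18674.07 = 26746.36
Landed cost = invoice 77494.56 + 26746.36 = 104240.92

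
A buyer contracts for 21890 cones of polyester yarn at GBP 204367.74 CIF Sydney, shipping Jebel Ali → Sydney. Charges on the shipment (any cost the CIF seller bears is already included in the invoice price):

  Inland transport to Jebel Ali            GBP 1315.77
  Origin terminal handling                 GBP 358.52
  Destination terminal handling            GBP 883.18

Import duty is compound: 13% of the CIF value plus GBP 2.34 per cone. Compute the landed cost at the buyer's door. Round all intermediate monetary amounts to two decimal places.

CIF: the seller pays costs through ocean freight and marine insurance to the destination port.
Already in the invoice (seller's account under CIF): inland to port, origin terminal — exclude.
The CIF price already equals the CIF value: 204367.74
Ad valorem component: 204367.74 × 13% = 26567.81
Specific component: 21890 × 2.34 = 51222.60
Import duty = 26567.81 + 51222.60 = 77790.41
Buyer bears: destination terminal 883.18 + duty 77790.41 = 78673.59
Landed cost = invoice 204367.74 + 78673.59 = 283041.33

Total landed cost: GBP 283041.33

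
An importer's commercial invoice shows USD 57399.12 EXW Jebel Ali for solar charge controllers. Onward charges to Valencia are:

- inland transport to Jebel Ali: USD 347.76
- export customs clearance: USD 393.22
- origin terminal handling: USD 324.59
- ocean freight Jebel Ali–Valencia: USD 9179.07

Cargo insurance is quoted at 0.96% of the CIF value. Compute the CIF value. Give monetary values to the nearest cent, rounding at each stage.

CIF value: USD 68299.43

Let C be the CIF value. C = EXW price + pre-shipment costs + freight + 0.96% × C
C − 0.96% × C = 57399.12 + 347.76 + 393.22 + 324.59 + 9179.07
0.9904 × C = 67643.76
C = 67643.76 / 0.9904 = 68299.43
Insurance premium = 0.96% × 68299.43 = 655.67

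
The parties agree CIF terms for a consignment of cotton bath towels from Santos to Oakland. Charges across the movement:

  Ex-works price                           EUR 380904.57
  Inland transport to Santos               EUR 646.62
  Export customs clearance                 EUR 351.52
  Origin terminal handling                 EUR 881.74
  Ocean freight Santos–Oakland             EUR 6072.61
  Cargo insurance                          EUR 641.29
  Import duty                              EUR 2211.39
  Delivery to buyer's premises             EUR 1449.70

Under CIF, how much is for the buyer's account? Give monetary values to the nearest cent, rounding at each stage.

CIF: the seller pays costs through ocean freight and marine insurance to the destination port.
Seller's account: goods 380904.57 + inland to port 646.62 + export clearance 351.52 + origin terminal 881.74 + freight 6072.61 + insurance 641.29 = 389498.35
Buyer's account: duty 2211.39 + delivery 1449.70 = 3661.09

Buyer's account: EUR 3661.09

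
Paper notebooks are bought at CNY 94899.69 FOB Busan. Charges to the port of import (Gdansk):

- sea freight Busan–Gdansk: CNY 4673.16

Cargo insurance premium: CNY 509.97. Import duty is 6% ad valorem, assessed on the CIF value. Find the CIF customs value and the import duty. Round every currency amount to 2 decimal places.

CIF value: CNY 100082.82; import duty: CNY 6004.97

CIF = FOB price + freight + insurance
CIF = 94899.69 + 4673.16 + 509.97 = 100082.82
Import duty = 100082.82 × 6% = 6004.97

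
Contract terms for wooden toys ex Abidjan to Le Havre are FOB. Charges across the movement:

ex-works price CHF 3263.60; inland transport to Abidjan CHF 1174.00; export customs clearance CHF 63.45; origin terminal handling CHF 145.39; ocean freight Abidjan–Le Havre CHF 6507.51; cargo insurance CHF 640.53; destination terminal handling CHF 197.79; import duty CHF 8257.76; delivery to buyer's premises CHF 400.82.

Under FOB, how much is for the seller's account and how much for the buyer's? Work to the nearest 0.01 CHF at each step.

FOB: the seller bears costs until goods are on board at the origin port; the buyer bears freight, insurance and all costs thereafter.
Seller's account: goods 3263.60 + inland to port 1174.00 + export clearance 63.45 + origin terminal 145.39 = 4646.44
Buyer's account: freight 6507.51 + insurance 640.53 + destination terminal 197.79 + duty 8257.76 + delivery 400.82 = 16004.41

Seller: CHF 4646.44; buyer: CHF 16004.41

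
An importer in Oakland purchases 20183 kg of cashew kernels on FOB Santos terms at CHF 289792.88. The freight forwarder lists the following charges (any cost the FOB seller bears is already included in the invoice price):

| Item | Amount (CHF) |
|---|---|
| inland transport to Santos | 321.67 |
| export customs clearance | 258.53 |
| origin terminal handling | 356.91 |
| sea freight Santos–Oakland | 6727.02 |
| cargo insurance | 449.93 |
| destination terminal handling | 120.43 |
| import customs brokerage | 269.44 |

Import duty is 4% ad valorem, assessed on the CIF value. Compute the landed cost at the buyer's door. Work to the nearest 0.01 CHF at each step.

Total landed cost: CHF 309238.49

FOB: the seller bears costs until goods are on board at the origin port; the buyer bears freight, insurance and all costs thereafter.
Already in the invoice (seller's account under FOB): inland to port, export clearance, origin terminal — exclude.
CIF value = FOB price + freight + insurance = 289792.88 + 6727.02 + 449.93 = 296969.83
Import duty = 296969.83 × 4% = 11878.79
Buyer bears: freight 6727.02 + insurance 449.93 + destination terminal 120.43 + brokerage 269.44 + duty 11878.79 = 19445.61
Landed cost = invoice 289792.88 + 19445.61 = 309238.49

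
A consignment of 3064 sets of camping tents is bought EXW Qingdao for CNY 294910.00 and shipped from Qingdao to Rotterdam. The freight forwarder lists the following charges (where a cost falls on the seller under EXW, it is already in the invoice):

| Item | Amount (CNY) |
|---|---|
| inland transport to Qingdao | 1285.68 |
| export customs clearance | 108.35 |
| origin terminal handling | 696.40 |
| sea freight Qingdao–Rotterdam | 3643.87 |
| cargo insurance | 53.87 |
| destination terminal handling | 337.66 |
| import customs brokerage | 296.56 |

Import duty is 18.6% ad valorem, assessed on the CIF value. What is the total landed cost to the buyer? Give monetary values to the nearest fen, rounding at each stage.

EXW: the seller makes goods available at their premises; the buyer bears all onward costs.
CIF value = EXW price + inland to port + export clearance + origin terminal + freight + insurance = 294910.00 + 1285.68 + 108.35 + 696.40 + 3643.87 + 53.87 = 300698.17
Import duty = 300698.17 × 18.6% = 55929.86
Buyer bears: inland to port 1285.68 + export clearance 108.35 + origin terminal 696.40 + freight 3643.87 + insurance 53.87 + destination terminal 337.66 + brokerage 296.56 + duty 55929.86 = 62352.25
Landed cost = invoice 294910.00 + 62352.25 = 357262.25

Total landed cost: CNY 357262.25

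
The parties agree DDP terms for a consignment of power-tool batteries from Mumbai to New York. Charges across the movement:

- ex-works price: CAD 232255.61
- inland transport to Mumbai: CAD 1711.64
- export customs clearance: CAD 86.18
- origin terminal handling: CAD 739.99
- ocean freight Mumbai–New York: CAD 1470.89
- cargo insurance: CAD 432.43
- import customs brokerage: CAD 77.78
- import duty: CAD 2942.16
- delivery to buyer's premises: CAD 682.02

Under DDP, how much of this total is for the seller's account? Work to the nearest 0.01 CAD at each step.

DDP: the seller bears all costs including import duty.
Seller's account: goods 232255.61 + inland to port 1711.64 + export clearance 86.18 + origin terminal 739.99 + freight 1470.89 + insurance 432.43 + brokerage 77.78 + duty 2942.16 + delivery 682.02 = 240398.70
Buyer's account: 0.00

Seller's account: CAD 240398.70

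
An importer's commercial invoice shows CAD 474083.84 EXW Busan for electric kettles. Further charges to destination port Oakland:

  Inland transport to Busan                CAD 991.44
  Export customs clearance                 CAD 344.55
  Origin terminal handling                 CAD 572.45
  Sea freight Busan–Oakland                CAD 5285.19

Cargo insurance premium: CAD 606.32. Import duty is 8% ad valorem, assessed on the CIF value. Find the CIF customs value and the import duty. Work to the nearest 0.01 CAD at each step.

CIF value: CAD 481883.79; import duty: CAD 38550.70

CIF = EXW price + pre-shipment costs + freight + insurance
CIF = 474083.84 + 991.44 + 344.55 + 572.45 + 5285.19 + 606.32 = 481883.79
Import duty = 481883.79 × 8% = 38550.70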